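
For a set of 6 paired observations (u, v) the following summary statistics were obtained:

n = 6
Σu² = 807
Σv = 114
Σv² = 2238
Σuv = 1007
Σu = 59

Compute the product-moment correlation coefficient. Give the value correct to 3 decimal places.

r = (nΣuv − ΣuΣv) / √[(nΣu² − (Σu)²)(nΣv² − (Σv)²)]
Numerator: 6×1007 − 59×114 = -684
Denominator: √[(4842 − 3481)(13428 − 12996)] = √[1361 × 432] = 766.7803
r = -684 / 766.7803 ≈ -0.892

-0.892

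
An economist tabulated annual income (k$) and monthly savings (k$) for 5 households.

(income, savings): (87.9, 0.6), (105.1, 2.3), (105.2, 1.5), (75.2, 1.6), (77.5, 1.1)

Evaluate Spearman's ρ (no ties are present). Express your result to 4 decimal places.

Rank income: 3, 4, 5, 1, 2
Rank savings: 1, 5, 3, 4, 2
d = rank(income) − rank(savings): 2, -1, 2, -3, 0; Σd² = 18
ρ = 1 − 6Σd² / [n(n²−1)] = 1 − 6×18 / (5×24) = 1 − 108/120 ≈ 0.1000

0.1000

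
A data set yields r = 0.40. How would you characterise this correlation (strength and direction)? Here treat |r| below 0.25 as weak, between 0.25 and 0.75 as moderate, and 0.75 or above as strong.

r = 0.40 > 0 so the relationship is positive.
|r| = 0.40, which falls in the moderate range.

moderate positive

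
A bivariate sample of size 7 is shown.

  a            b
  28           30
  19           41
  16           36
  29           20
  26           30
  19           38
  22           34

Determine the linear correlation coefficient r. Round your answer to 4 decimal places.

n = 7, Σa = 159, Σb = 229, Σa² = 3763, Σb² = 7777, Σab = 5025
nΣab − ΣaΣb = 35175 − 36411 = -1236
nΣa² − (Σa)² = 26341 − 25281 = 1060; nΣb² − (Σb)² = 54439 − 52441 = 1998
r = -1236 / √(1060 × 1998) = -1236 / 1455.2938 ≈ -0.8493

-0.8493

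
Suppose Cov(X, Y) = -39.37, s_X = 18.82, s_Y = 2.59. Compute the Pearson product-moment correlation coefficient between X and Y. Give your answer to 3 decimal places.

-0.808

r = Cov(X,Y) / (s_X · s_Y) = -39.37 / (18.82 × 2.59)
  = -39.37 / 48.7438 ≈ -0.808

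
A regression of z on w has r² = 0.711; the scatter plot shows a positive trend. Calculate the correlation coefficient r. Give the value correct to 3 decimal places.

|r| = √0.711 = 0.843
The association is positive, so r = 0.843.

0.843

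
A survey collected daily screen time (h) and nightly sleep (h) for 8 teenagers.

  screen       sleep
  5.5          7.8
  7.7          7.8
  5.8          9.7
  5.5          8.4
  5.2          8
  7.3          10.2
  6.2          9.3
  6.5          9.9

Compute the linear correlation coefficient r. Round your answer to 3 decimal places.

0.283

n = 8, Σx = 49.7, Σy = 71.1, Σx² = 314.45, Σy² = 638.87, Σxy = 443.49
nΣxy − ΣxΣy = 3547.92 − 3533.67 = 14.25
nΣx² − (Σx)² = 2515.6 − 2470.09 = 45.51; nΣy² − (Σy)² = 5110.96 − 5055.21 = 55.75
r = 14.25 / √(45.51 × 55.75) = 14.25 / 50.3705 ≈ 0.283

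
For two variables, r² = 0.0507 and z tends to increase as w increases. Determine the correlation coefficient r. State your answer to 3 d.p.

0.225

|r| = √0.0507 = 0.225
The association is positive, so r = 0.225.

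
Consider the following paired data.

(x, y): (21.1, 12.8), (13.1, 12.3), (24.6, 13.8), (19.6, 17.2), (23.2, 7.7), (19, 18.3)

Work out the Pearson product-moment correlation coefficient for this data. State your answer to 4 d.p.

-0.2096

n = 6, Σx = 120.6, Σy = 82.1, Σx² = 2505.38, Σy² = 1195.59, Σxy = 1634.15
nΣxy − ΣxΣy = 9804.9 − 9901.26 = -96.36
nΣx² − (Σx)² = 15032.28 − 14544.36 = 487.92; nΣy² − (Σy)² = 7173.54 − 6740.41 = 433.13
r = -96.36 / √(487.92 × 433.13) = -96.36 / 459.7095 ≈ -0.2096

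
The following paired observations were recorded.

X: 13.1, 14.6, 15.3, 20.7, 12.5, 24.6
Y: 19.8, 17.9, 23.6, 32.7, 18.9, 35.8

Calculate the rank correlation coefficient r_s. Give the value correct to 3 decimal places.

Rank X: 2, 3, 4, 5, 1, 6
Rank Y: 3, 1, 4, 5, 2, 6
d = rank(X) − rank(Y): -1, 2, 0, 0, -1, 0; Σd² = 6
ρ = 1 − 6Σd² / [n(n²−1)] = 1 − 6×6 / (6×35) = 1 − 36/210 ≈ 0.829

0.829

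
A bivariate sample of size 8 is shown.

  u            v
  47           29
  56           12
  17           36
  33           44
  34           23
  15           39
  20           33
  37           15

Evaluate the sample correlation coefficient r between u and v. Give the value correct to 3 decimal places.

-0.685

n = 8, Σu = 259, Σv = 231, Σu² = 9873, Σv² = 7581, Σuv = 6681
nΣuv − ΣuΣv = 53448 − 59829 = -6381
nΣu² − (Σu)² = 78984 − 67081 = 11903; nΣv² − (Σv)² = 60648 − 53361 = 7287
r = -6381 / √(11903 × 7287) = -6381 / 9313.2787 ≈ -0.685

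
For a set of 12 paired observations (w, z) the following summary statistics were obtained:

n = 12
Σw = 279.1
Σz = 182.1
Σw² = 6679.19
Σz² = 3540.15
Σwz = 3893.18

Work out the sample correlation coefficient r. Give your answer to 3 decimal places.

r = (nΣwz − ΣwΣz) / √[(nΣw² − (Σw)²)(nΣz² − (Σz)²)]
Numerator: 12×3893.18 − 279.1×182.1 = -4105.95
Denominator: √[(80150.28 − 77896.81)(42481.8 − 33160.41)] = √[2253.47 × 9321.39] = 4583.1728
r = -4105.95 / 4583.1728 ≈ -0.896

-0.896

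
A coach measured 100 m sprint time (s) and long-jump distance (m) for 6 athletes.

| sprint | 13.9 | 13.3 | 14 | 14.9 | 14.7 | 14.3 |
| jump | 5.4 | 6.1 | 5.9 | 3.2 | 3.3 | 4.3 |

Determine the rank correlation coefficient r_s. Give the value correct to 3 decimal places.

Rank sprint: 2, 1, 3, 6, 5, 4
Rank jump: 4, 6, 5, 1, 2, 3
d = rank(sprint) − rank(jump): -2, -5, -2, 5, 3, 1; Σd² = 68
ρ = 1 − 6Σd² / [n(n²−1)] = 1 − 6×68 / (6×35) = 1 − 408/210 ≈ -0.943

-0.943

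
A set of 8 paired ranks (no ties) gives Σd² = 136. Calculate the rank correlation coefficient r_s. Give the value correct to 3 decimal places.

-0.619

ρ = 1 − 6Σd² / [n(n²−1)] = 1 − 6×136 / (8×63)
  = 1 − 816/504 = 1 − 1.6190 ≈ -0.619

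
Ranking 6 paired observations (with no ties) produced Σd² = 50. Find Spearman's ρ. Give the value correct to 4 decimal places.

-0.4286

ρ = 1 − 6Σd² / [n(n²−1)] = 1 − 6×50 / (6×35)
  = 1 − 300/210 = 1 − 1.42857 ≈ -0.4286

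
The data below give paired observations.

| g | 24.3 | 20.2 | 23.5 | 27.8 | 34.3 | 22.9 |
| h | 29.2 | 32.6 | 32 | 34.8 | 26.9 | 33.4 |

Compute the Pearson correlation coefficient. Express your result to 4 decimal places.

n = 6, Σg = 153, Σh = 188.9, Σg² = 4024.52, Σh² = 5989.61, Σgh = 4775.05
nΣgh − ΣgΣh = 28650.3 − 28901.7 = -251.4
nΣg² − (Σg)² = 24147.12 − 23409 = 738.12; nΣh² − (Σh)² = 35937.66 − 35683.21 = 254.45
r = -251.4 / √(738.12 × 254.45) = -251.4 / 433.3759 ≈ -0.5801

-0.5801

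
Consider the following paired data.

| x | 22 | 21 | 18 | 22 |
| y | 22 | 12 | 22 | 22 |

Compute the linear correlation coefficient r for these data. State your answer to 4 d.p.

n = 4, Σx = 83, Σy = 78, Σx² = 1733, Σy² = 1596, Σxy = 1616
nΣxy − ΣxΣy = 6464 − 6474 = -10
nΣx² − (Σx)² = 6932 − 6889 = 43; nΣy² − (Σy)² = 6384 − 6084 = 300
r = -10 / √(43 × 300) = -10 / 113.5782 ≈ -0.0880

-0.0880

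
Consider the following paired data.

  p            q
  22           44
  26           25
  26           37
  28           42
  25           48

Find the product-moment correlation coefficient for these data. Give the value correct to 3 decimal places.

n = 5, Σp = 127, Σq = 196, Σp² = 3245, Σq² = 7998, Σpq = 4956
nΣpq − ΣpΣq = 24780 − 24892 = -112
nΣp² − (Σp)² = 16225 − 16129 = 96; nΣq² − (Σq)² = 39990 − 38416 = 1574
r = -112 / √(96 × 1574) = -112 / 388.7210 ≈ -0.288

-0.288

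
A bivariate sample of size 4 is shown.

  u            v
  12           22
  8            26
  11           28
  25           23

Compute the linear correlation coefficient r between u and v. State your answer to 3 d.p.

n = 4, Σu = 56, Σv = 99, Σu² = 954, Σv² = 2473, Σuv = 1355
nΣuv − ΣuΣv = 5420 − 5544 = -124
nΣu² − (Σu)² = 3816 − 3136 = 680; nΣv² − (Σv)² = 9892 − 9801 = 91
r = -124 / √(680 × 91) = -124 / 248.7569 ≈ -0.498

-0.498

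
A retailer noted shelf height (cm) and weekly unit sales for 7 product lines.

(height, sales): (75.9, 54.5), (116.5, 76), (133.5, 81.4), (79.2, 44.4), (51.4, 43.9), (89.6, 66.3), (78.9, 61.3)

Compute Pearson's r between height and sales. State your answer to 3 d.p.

0.919

n = 7, Σx = 625, Σy = 427.8, Σx² = 60323.28, Σy² = 27424.16, Σxy = 40407.44
nΣxy − ΣxΣy = 282852.08 − 267375 = 15477.08
nΣx² − (Σx)² = 422262.96 − 390625 = 31637.96; nΣy² − (Σy)² = 191969.12 − 183012.84 = 8956.28
r = 15477.08 / √(31637.96 × 8956.28) = 15477.08 / 16833.2536 ≈ 0.919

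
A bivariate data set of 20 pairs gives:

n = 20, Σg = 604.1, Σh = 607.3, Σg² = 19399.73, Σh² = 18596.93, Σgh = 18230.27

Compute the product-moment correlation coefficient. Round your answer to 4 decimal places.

r = (nΣgh − ΣgΣh) / √[(nΣg² − (Σg)²)(nΣh² − (Σh)²)]
Numerator: 20×18230.27 − 604.1×607.3 = -2264.53
Denominator: √[(387994.6 − 364936.81)(371938.6 − 368813.29)] = √[23057.79 × 3125.31] = 8488.9777
r = -2264.53 / 8488.9777 ≈ -0.2668

-0.2668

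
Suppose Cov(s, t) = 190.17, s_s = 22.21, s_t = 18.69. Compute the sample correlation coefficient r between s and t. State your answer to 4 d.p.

0.4581

r = Cov(s,t) / (s_s · s_t) = 190.17 / (22.21 × 18.69)
  = 190.17 / 415.1049 ≈ 0.4581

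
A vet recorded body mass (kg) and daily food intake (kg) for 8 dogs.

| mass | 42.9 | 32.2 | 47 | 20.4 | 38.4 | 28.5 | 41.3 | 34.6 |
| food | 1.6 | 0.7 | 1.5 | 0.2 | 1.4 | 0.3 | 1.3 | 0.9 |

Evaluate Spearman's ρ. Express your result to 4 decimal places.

0.9524

Rank mass: 7, 3, 8, 1, 5, 2, 6, 4
Rank food: 8, 3, 7, 1, 6, 2, 5, 4
d = rank(mass) − rank(food): -1, 0, 1, 0, -1, 0, 1, 0; Σd² = 4
ρ = 1 − 6Σd² / [n(n²−1)] = 1 − 6×4 / (8×63) = 1 − 24/504 ≈ 0.9524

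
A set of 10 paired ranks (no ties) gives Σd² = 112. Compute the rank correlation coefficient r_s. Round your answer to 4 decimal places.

0.3212

ρ = 1 − 6Σd² / [n(n²−1)] = 1 − 6×112 / (10×99)
  = 1 − 672/990 = 1 − 0.67879 ≈ 0.3212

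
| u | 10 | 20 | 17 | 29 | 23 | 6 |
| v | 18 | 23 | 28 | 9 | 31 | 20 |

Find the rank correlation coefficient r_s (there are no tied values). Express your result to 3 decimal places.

Rank u: 2, 4, 3, 6, 5, 1
Rank v: 2, 4, 5, 1, 6, 3
d = rank(u) − rank(v): 0, 0, -2, 5, -1, -2; Σd² = 34
ρ = 1 − 6Σd² / [n(n²−1)] = 1 − 6×34 / (6×35) = 1 − 204/210 ≈ 0.029

0.029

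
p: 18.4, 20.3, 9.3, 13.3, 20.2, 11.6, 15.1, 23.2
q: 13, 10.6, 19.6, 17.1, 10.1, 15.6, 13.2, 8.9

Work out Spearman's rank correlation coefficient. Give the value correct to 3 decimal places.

-0.952

Rank p: 5, 7, 1, 3, 6, 2, 4, 8
Rank q: 4, 3, 8, 7, 2, 6, 5, 1
d = rank(p) − rank(q): 1, 4, -7, -4, 4, -4, -1, 7; Σd² = 164
ρ = 1 − 6Σd² / [n(n²−1)] = 1 − 6×164 / (8×63) = 1 − 984/504 ≈ -0.952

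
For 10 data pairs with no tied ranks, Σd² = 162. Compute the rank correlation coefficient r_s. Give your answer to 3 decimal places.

0.018

ρ = 1 − 6Σd² / [n(n²−1)] = 1 − 6×162 / (10×99)
  = 1 − 972/990 = 1 − 0.9818 ≈ 0.018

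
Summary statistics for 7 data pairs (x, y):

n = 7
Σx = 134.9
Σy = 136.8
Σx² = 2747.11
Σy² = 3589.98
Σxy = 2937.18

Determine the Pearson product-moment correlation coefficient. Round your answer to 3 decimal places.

r = (nΣxy − ΣxΣy) / √[(nΣx² − (Σx)²)(nΣy² − (Σy)²)]
Numerator: 7×2937.18 − 134.9×136.8 = 2105.94
Denominator: √[(19229.77 − 18198.01)(25129.86 − 18714.24)] = √[1031.76 × 6415.62] = 2572.8156
r = 2105.94 / 2572.8156 ≈ 0.819

0.819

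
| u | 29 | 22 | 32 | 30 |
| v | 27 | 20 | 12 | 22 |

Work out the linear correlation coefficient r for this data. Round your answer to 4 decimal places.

-0.2611

n = 4, Σu = 113, Σv = 81, Σu² = 3249, Σv² = 1757, Σuv = 2267
nΣuv − ΣuΣv = 9068 − 9153 = -85
nΣu² − (Σu)² = 12996 − 12769 = 227; nΣv² − (Σv)² = 7028 − 6561 = 467
r = -85 / √(227 × 467) = -85 / 325.5902 ≈ -0.2611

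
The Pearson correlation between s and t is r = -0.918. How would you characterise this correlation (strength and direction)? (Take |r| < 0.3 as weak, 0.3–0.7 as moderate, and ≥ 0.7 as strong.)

r = -0.918 < 0 so the relationship is negative.
|r| = 0.918, which falls in the strong range.

strong negative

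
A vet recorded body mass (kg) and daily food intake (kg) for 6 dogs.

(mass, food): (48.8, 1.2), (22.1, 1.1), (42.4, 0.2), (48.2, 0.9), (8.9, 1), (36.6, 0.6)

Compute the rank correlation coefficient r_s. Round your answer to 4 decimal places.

0.0857

Rank mass: 6, 2, 4, 5, 1, 3
Rank food: 6, 5, 1, 3, 4, 2
d = rank(mass) − rank(food): 0, -3, 3, 2, -3, 1; Σd² = 32
ρ = 1 − 6Σd² / [n(n²−1)] = 1 − 6×32 / (6×35) = 1 − 192/210 ≈ 0.0857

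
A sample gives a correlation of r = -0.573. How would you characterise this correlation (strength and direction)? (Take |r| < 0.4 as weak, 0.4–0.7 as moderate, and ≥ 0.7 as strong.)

moderate negative

r = -0.573 < 0 so the relationship is negative.
|r| = 0.573, which falls in the moderate range.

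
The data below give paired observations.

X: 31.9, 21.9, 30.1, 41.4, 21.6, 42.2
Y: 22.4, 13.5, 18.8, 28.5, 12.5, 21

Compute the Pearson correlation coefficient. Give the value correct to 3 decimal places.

n = 6, ΣX = 189.1, ΣY = 116.7, ΣX² = 6364.59, ΣY² = 2446.95, ΣXY = 3912.19
nΣXY − ΣXΣY = 23473.14 − 22067.97 = 1405.17
nΣX² − (ΣX)² = 38187.54 − 35758.81 = 2428.73; nΣY² − (ΣY)² = 14681.7 − 13618.89 = 1062.81
r = 1405.17 / √(2428.73 × 1062.81) = 1405.17 / 1606.6358 ≈ 0.875

0.875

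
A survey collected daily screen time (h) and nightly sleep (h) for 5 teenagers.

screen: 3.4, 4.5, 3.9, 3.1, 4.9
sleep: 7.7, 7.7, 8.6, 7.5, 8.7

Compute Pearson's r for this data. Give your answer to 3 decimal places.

n = 5, Σx = 19.8, Σy = 40.2, Σx² = 80.64, Σy² = 324.48, Σxy = 160.25
nΣxy − ΣxΣy = 801.25 − 795.96 = 5.29
nΣx² − (Σx)² = 403.2 − 392.04 = 11.16; nΣy² − (Σy)² = 1622.4 − 1616.04 = 6.36
r = 5.29 / √(11.16 × 6.36) = 5.29 / 8.4248 ≈ 0.628

0.628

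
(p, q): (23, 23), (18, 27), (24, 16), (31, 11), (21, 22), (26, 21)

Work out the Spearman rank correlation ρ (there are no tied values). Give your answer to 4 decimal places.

-0.8857

Rank p: 3, 1, 4, 6, 2, 5
Rank q: 5, 6, 2, 1, 4, 3
d = rank(p) − rank(q): -2, -5, 2, 5, -2, 2; Σd² = 66
ρ = 1 − 6Σd² / [n(n²−1)] = 1 − 6×66 / (6×35) = 1 − 396/210 ≈ -0.8857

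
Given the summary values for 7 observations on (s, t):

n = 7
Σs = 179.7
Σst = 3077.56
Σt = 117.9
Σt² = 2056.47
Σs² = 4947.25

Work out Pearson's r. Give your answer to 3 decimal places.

r = (nΣst − ΣsΣt) / √[(nΣs² − (Σs)²)(nΣt² − (Σt)²)]
Numerator: 7×3077.56 − 179.7×117.9 = 356.29
Denominator: √[(34630.75 − 32292.09)(14395.29 − 13900.41)] = √[2338.66 × 494.88] = 1075.8048
r = 356.29 / 1075.8048 ≈ 0.331

0.331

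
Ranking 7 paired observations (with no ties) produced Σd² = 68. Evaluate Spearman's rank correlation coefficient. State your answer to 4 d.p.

-0.2143

ρ = 1 − 6Σd² / [n(n²−1)] = 1 − 6×68 / (7×48)
  = 1 − 408/336 = 1 − 1.21429 ≈ -0.2143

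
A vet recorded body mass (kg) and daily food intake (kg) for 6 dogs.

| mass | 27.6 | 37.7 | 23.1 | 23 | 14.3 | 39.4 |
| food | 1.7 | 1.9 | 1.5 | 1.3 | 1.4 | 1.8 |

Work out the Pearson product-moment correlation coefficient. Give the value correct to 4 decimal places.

n = 6, Σx = 165.1, Σy = 9.6, Σx² = 5002.51, Σy² = 15.64, Σxy = 274.04
nΣxy − ΣxΣy = 1644.24 − 1584.96 = 59.28
nΣx² − (Σx)² = 30015.06 − 27258.01 = 2757.05; nΣy² − (Σy)² = 93.84 − 92.16 = 1.68
r = 59.28 / √(2757.05 × 1.68) = 59.28 / 68.0577 ≈ 0.8710

0.8710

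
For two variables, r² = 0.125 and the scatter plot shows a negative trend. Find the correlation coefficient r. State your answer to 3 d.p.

-0.354

|r| = √0.125 = 0.354
The association is negative, so r = −0.354.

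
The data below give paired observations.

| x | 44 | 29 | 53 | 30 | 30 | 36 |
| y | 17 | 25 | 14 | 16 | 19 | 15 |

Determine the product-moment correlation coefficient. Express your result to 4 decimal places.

n = 6, Σx = 222, Σy = 106, Σx² = 8682, Σy² = 1952, Σxy = 3805
nΣxy − ΣxΣy = 22830 − 23532 = -702
nΣx² − (Σx)² = 52092 − 49284 = 2808; nΣy² − (Σy)² = 11712 − 11236 = 476
r = -702 / √(2808 × 476) = -702 / 1156.1176 ≈ -0.6072

-0.6072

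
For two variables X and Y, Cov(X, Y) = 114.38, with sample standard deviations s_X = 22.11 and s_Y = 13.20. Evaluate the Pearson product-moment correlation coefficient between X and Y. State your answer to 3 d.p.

r = Cov(X,Y) / (s_X · s_Y) = 114.38 / (22.11 × 13.20)
  = 114.38 / 291.8520 ≈ 0.392

0.392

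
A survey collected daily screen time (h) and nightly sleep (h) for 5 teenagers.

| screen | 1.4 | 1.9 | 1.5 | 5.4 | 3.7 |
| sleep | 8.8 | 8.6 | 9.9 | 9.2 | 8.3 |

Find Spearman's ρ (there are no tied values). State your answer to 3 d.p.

-0.200

Rank screen: 1, 3, 2, 5, 4
Rank sleep: 3, 2, 5, 4, 1
d = rank(screen) − rank(sleep): -2, 1, -3, 1, 3; Σd² = 24
ρ = 1 − 6Σd² / [n(n²−1)] = 1 − 6×24 / (5×24) = 1 − 144/120 ≈ -0.200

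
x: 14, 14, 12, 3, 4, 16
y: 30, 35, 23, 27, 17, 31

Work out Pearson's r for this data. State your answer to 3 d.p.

n = 6, Σx = 63, Σy = 163, Σx² = 817, Σy² = 4633, Σxy = 1831
nΣxy − ΣxΣy = 10986 − 10269 = 717
nΣx² − (Σx)² = 4902 − 3969 = 933; nΣy² − (Σy)² = 27798 − 26569 = 1229
r = 717 / √(933 × 1229) = 717 / 1070.8207 ≈ 0.670

0.670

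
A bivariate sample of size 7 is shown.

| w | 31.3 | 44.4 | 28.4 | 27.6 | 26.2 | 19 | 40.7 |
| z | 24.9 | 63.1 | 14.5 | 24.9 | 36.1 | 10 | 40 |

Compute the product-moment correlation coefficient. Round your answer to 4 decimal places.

n = 7, Σw = 217.6, Σz = 213.5, Σw² = 7223.3, Σz² = 8435.09, Σwz = 7443.87
nΣwz − ΣwΣz = 52107.09 − 46457.6 = 5649.49
nΣw² − (Σw)² = 50563.1 − 47349.76 = 3213.34; nΣz² − (Σz)² = 59045.63 − 45582.25 = 13463.38
r = 5649.49 / √(3213.34 × 13463.38) = 5649.49 / 6577.4172 ≈ 0.8589

0.8589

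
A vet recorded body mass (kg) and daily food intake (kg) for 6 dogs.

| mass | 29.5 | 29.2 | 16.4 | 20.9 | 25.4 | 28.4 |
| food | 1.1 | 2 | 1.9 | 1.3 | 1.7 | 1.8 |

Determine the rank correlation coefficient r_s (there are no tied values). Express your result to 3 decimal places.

Rank mass: 6, 5, 1, 2, 3, 4
Rank food: 1, 6, 5, 2, 3, 4
d = rank(mass) − rank(food): 5, -1, -4, 0, 0, 0; Σd² = 42
ρ = 1 − 6Σd² / [n(n²−1)] = 1 − 6×42 / (6×35) = 1 − 252/210 ≈ -0.200

-0.200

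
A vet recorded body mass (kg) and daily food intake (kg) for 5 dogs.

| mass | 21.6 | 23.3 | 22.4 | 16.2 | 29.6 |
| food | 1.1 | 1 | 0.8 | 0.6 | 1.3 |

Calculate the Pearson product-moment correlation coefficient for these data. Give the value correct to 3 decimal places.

n = 5, Σx = 113.1, Σy = 4.8, Σx² = 2649.81, Σy² = 4.9, Σxy = 113.18
nΣxy − ΣxΣy = 565.9 − 542.88 = 23.02
nΣx² − (Σx)² = 13249.05 − 12791.61 = 457.44; nΣy² − (Σy)² = 24.5 − 23.04 = 1.46
r = 23.02 / √(457.44 × 1.46) = 23.02 / 25.8430 ≈ 0.891

0.891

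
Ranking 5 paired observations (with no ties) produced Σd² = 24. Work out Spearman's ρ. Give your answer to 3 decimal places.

-0.200

ρ = 1 − 6Σd² / [n(n²−1)] = 1 − 6×24 / (5×24)
  = 1 − 144/120 = 1 − 1.2000 ≈ -0.200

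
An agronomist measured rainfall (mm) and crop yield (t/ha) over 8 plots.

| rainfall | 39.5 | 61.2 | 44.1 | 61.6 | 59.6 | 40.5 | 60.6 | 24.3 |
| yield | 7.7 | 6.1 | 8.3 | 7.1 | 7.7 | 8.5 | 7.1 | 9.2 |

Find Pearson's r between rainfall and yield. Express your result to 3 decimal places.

n = 8, Σx = 391.4, Σy = 61.7, Σx² = 20500.32, Σy² = 482.39, Σxy = 2937.85
nΣxy − ΣxΣy = 23502.8 − 24149.38 = -646.58
nΣx² − (Σx)² = 164002.56 − 153193.96 = 10808.6; nΣy² − (Σy)² = 3859.12 − 3806.89 = 52.23
r = -646.58 / √(10808.6 × 52.23) = -646.58 / 751.3542 ≈ -0.861

-0.861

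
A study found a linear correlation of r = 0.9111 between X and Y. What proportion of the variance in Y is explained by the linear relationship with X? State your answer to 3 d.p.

0.830

r² = (0.9111)² = 0.830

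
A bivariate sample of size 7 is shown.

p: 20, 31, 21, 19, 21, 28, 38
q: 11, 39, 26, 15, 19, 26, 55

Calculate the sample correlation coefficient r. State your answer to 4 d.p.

0.9501

n = 7, Σp = 178, Σq = 191, Σp² = 4832, Σq² = 6605, Σpq = 5477
nΣpq − ΣpΣq = 38339 − 33998 = 4341
nΣp² − (Σp)² = 33824 − 31684 = 2140; nΣq² − (Σq)² = 46235 − 36481 = 9754
r = 4341 / √(2140 × 9754) = 4341 / 4568.7591 ≈ 0.9501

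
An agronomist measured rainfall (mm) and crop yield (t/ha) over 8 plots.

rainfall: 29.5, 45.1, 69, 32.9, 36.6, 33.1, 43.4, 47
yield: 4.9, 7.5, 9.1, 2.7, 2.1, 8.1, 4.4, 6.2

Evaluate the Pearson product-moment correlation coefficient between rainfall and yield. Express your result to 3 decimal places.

n = 8, Σx = 336.6, Σy = 45, Σx² = 15275.4, Σy² = 298.18, Σxy = 2026.86
nΣxy − ΣxΣy = 16214.88 − 15147 = 1067.88
nΣx² − (Σx)² = 122203.2 − 113299.56 = 8903.64; nΣy² − (Σy)² = 2385.44 − 2025 = 360.44
r = 1067.88 / √(8903.64 × 360.44) = 1067.88 / 1791.4318 ≈ 0.596

0.596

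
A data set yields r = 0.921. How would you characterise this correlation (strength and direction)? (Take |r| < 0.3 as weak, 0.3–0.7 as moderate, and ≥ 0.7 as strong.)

r = 0.921 > 0 so the relationship is positive.
|r| = 0.921, which falls in the strong range.

strong positive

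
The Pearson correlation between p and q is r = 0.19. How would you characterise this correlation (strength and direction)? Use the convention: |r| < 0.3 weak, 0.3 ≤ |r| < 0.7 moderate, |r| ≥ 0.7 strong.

weak positive

r = 0.19 > 0 so the relationship is positive.
|r| = 0.19, which falls in the weak range.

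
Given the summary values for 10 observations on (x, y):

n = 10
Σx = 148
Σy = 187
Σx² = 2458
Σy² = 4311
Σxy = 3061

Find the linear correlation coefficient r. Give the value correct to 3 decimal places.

r = (nΣxy − ΣxΣy) / √[(nΣx² − (Σx)²)(nΣy² − (Σy)²)]
Numerator: 10×3061 − 148×187 = 2934
Denominator: √[(24580 − 21904)(43110 − 34969)] = √[2676 × 8141] = 4667.4743
r = 2934 / 4667.4743 ≈ 0.629

0.629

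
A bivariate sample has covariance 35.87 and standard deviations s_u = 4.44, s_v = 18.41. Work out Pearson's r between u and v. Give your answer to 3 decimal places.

r = Cov(u,v) / (s_u · s_v) = 35.87 / (4.44 × 18.41)
  = 35.87 / 81.7404 ≈ 0.439

0.439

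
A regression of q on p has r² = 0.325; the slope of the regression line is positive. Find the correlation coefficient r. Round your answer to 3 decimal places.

0.570

|r| = √0.325 = 0.570
The association is positive, so r = 0.570.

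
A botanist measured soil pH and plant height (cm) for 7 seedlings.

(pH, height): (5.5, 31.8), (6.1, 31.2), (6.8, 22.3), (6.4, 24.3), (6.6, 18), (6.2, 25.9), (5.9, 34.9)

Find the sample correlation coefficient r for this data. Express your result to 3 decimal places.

n = 7, Σx = 43.5, Σy = 188.4, Σx² = 271.47, Σy² = 5285.28, Σxy = 1157.67
nΣxy − ΣxΣy = 8103.69 − 8195.4 = -91.71
nΣx² − (Σx)² = 1900.29 − 1892.25 = 8.04; nΣy² − (Σy)² = 36996.96 − 35494.56 = 1502.4
r = -91.71 / √(8.04 × 1502.4) = -91.71 / 109.9059 ≈ -0.834

-0.834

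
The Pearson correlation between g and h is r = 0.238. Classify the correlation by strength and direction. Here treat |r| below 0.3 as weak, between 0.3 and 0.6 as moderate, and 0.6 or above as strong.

r = 0.238 > 0 so the relationship is positive.
|r| = 0.238, which falls in the weak range.

weak positive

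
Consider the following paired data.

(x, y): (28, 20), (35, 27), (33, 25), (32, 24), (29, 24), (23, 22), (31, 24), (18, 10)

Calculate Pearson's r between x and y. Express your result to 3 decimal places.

0.897

n = 8, Σx = 229, Σy = 176, Σx² = 6777, Σy² = 4066, Σxy = 5224
nΣxy − ΣxΣy = 41792 − 40304 = 1488
nΣx² − (Σx)² = 54216 − 52441 = 1775; nΣy² − (Σy)² = 32528 − 30976 = 1552
r = 1488 / √(1775 × 1552) = 1488 / 1659.7590 ≈ 0.897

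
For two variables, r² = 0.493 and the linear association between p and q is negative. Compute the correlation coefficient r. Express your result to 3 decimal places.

-0.702

|r| = √0.493 = 0.702
The association is negative, so r = −0.702.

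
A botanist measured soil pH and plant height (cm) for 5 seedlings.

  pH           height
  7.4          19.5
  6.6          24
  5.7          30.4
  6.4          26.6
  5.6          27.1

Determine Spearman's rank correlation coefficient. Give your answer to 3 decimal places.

-0.900

Rank pH: 5, 4, 2, 3, 1
Rank height: 1, 2, 5, 3, 4
d = rank(pH) − rank(height): 4, 2, -3, 0, -3; Σd² = 38
ρ = 1 − 6Σd² / [n(n²−1)] = 1 − 6×38 / (5×24) = 1 − 228/120 ≈ -0.900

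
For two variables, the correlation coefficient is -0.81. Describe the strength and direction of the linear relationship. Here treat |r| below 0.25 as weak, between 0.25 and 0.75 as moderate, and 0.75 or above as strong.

strong negative

r = -0.81 < 0 so the relationship is negative.
|r| = 0.81, which falls in the strong range.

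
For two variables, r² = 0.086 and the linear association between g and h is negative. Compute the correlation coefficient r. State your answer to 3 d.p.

-0.293

|r| = √0.086 = 0.293
The association is negative, so r = −0.293.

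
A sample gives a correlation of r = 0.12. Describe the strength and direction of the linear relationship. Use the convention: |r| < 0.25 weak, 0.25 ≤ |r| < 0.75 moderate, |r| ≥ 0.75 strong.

weak positive

r = 0.12 > 0 so the relationship is positive.
|r| = 0.12, which falls in the weak range.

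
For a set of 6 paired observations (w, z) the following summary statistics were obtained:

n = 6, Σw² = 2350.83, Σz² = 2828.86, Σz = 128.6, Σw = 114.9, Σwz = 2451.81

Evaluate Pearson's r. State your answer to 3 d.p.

r = (nΣwz − ΣwΣz) / √[(nΣw² − (Σw)²)(nΣz² − (Σz)²)]
Numerator: 6×2451.81 − 114.9×128.6 = -65.28
Denominator: √[(14104.98 − 13202.01)(16973.16 − 16537.96)] = √[902.97 × 435.2] = 626.8752
r = -65.28 / 626.8752 ≈ -0.104

-0.104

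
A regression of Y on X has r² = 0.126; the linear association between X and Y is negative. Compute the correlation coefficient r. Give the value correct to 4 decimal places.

|r| = √0.126 = 0.3550
The association is negative, so r = −0.3550.

-0.3550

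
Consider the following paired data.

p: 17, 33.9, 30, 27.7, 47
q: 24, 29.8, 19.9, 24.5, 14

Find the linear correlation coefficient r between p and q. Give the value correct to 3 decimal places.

n = 5, Σp = 155.6, Σq = 112.2, Σp² = 5314.5, Σq² = 2656.3, Σpq = 3351.87
nΣpq − ΣpΣq = 16759.35 − 17458.32 = -698.97
nΣp² − (Σp)² = 26572.5 − 24211.36 = 2361.14; nΣq² − (Σq)² = 13281.5 − 12588.84 = 692.66
r = -698.97 / √(2361.14 × 692.66) = -698.97 / 1278.8539 ≈ -0.547

-0.547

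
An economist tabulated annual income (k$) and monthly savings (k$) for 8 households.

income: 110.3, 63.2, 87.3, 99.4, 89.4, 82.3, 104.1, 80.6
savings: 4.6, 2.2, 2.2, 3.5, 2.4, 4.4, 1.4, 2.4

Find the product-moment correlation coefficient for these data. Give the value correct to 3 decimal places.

0.275

n = 8, Σx = 716.6, Σy = 23.1, Σx² = 65760.8, Σy² = 75.93, Σxy = 2102.24
nΣxy − ΣxΣy = 16817.92 − 16553.46 = 264.46
nΣx² − (Σx)² = 526086.4 − 513515.56 = 12570.84; nΣy² − (Σy)² = 607.44 − 533.61 = 73.83
r = 264.46 / √(12570.84 × 73.83) = 264.46 / 963.3821 ≈ 0.275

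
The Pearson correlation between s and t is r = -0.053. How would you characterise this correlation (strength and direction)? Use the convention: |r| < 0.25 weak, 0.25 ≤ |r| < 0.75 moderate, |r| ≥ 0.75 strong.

r = -0.053 < 0 so the relationship is negative.
|r| = 0.053, which falls in the weak range.

weak negative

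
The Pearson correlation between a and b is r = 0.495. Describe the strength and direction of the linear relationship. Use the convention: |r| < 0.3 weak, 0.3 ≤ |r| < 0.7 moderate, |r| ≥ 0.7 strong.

moderate positive

r = 0.495 > 0 so the relationship is positive.
|r| = 0.495, which falls in the moderate range.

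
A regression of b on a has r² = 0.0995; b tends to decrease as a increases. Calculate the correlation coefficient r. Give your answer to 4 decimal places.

|r| = √0.0995 = 0.3154
The association is negative, so r = −0.3154.

-0.3154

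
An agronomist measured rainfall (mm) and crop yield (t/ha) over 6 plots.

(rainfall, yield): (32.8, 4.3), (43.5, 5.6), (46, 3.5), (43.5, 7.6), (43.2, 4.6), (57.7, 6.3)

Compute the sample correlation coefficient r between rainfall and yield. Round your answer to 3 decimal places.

n = 6, Σx = 266.7, Σy = 31.9, Σx² = 12171.87, Σy² = 180.71, Σxy = 1438.47
nΣxy − ΣxΣy = 8630.82 − 8507.73 = 123.09
nΣx² − (Σx)² = 73031.22 − 71128.89 = 1902.33; nΣy² − (Σy)² = 1084.26 − 1017.61 = 66.65
r = 123.09 / √(1902.33 × 66.65) = 123.09 / 356.0762 ≈ 0.346

0.346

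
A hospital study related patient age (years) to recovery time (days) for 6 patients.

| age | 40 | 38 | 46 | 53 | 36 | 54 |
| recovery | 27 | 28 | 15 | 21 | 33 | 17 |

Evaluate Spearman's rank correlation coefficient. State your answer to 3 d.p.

-0.829

Rank age: 3, 2, 4, 5, 1, 6
Rank recovery: 4, 5, 1, 3, 6, 2
d = rank(age) − rank(recovery): -1, -3, 3, 2, -5, 4; Σd² = 64
ρ = 1 − 6Σd² / [n(n²−1)] = 1 − 6×64 / (6×35) = 1 − 384/210 ≈ -0.829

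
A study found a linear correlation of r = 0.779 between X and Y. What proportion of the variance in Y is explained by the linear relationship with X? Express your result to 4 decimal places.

r² = (0.779)² = 0.6068

0.6068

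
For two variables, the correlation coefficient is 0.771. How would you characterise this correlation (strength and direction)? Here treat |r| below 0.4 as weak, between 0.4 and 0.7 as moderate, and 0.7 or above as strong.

r = 0.771 > 0 so the relationship is positive.
|r| = 0.771, which falls in the strong range.

strong positive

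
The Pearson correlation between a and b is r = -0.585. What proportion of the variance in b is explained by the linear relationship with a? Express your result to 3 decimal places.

0.342

r² = (-0.585)² = 0.342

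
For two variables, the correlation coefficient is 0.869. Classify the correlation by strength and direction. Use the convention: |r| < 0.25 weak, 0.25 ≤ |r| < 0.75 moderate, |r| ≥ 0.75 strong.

r = 0.869 > 0 so the relationship is positive.
|r| = 0.869, which falls in the strong range.

strong positive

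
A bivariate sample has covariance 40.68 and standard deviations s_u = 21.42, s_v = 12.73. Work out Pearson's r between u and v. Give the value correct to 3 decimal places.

0.149

r = Cov(u,v) / (s_u · s_v) = 40.68 / (21.42 × 12.73)
  = 40.68 / 272.6766 ≈ 0.149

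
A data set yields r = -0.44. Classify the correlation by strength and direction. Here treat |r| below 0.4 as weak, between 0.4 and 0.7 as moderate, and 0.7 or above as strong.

moderate negative

r = -0.44 < 0 so the relationship is negative.
|r| = 0.44, which falls in the moderate range.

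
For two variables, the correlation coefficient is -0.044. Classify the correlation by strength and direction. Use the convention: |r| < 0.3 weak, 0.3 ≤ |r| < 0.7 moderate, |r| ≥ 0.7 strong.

weak negative

r = -0.044 < 0 so the relationship is negative.
|r| = 0.044, which falls in the weak range.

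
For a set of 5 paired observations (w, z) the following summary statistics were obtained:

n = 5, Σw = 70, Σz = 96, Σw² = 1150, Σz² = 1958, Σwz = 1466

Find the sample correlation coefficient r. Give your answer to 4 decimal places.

r = (nΣwz − ΣwΣz) / √[(nΣw² − (Σw)²)(nΣz² − (Σz)²)]
Numerator: 5×1466 − 70×96 = 610
Denominator: √[(5750 − 4900)(9790 − 9216)] = √[850 × 574] = 698.4984
r = 610 / 698.4984 ≈ 0.8733

0.8733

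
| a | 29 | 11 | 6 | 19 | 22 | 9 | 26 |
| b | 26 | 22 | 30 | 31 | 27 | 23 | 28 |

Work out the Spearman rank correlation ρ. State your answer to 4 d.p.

0.0000

Rank a: 7, 3, 1, 4, 5, 2, 6
Rank b: 3, 1, 6, 7, 4, 2, 5
d = rank(a) − rank(b): 4, 2, -5, -3, 1, 0, 1; Σd² = 56
ρ = 1 − 6Σd² / [n(n²−1)] = 1 − 6×56 / (7×48) = 1 − 336/336 ≈ 0.0000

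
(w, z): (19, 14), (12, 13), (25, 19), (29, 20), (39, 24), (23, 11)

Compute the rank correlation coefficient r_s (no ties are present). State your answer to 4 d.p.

0.8286

Rank w: 2, 1, 4, 5, 6, 3
Rank z: 3, 2, 4, 5, 6, 1
d = rank(w) − rank(z): -1, -1, 0, 0, 0, 2; Σd² = 6
ρ = 1 − 6Σd² / [n(n²−1)] = 1 − 6×6 / (6×35) = 1 − 36/210 ≈ 0.8286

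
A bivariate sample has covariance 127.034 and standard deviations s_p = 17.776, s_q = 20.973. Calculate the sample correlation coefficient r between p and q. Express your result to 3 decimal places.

0.341

r = Cov(p,q) / (s_p · s_q) = 127.034 / (17.776 × 20.973)
  = 127.034 / 372.8160 ≈ 0.341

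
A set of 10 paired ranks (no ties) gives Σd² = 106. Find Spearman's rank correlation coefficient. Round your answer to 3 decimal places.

0.358

ρ = 1 − 6Σd² / [n(n²−1)] = 1 − 6×106 / (10×99)
  = 1 − 636/990 = 1 − 0.6424 ≈ 0.358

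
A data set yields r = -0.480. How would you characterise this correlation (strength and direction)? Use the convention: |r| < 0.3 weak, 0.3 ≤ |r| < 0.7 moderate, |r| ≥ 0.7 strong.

r = -0.480 < 0 so the relationship is negative.
|r| = 0.480, which falls in the moderate range.

moderate negative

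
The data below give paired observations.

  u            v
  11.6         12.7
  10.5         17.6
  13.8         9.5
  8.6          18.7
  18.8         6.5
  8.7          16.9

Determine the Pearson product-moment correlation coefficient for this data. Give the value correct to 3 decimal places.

-0.944

n = 6, Σu = 72, Σv = 81.9, Σu² = 938.34, Σv² = 1238.85, Σuv = 893.27
nΣuv − ΣuΣv = 5359.62 − 5896.8 = -537.18
nΣu² − (Σu)² = 5630.04 − 5184 = 446.04; nΣv² − (Σv)² = 7433.1 − 6707.61 = 725.49
r = -537.18 / √(446.04 × 725.49) = -537.18 / 568.8564 ≈ -0.944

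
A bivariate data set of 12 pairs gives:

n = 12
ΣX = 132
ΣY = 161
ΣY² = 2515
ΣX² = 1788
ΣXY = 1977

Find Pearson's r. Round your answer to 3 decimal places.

0.597

r = (nΣXY − ΣXΣY) / √[(nΣX² − (ΣX)²)(nΣY² − (ΣY)²)]
Numerator: 12×1977 − 132×161 = 2472
Denominator: √[(21456 − 17424)(30180 − 25921)] = √[4032 × 4259] = 4143.9459
r = 2472 / 4143.9459 ≈ 0.597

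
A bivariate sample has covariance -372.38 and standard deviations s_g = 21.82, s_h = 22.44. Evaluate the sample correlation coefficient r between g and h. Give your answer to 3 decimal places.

r = Cov(g,h) / (s_g · s_h) = -372.38 / (21.82 × 22.44)
  = -372.38 / 489.6408 ≈ -0.761

-0.761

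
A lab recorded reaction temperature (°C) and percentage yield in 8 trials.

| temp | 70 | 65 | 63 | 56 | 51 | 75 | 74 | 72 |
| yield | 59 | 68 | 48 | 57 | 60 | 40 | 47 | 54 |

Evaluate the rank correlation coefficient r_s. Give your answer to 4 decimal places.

-0.6667

Rank temp: 5, 4, 3, 2, 1, 8, 7, 6
Rank yield: 6, 8, 3, 5, 7, 1, 2, 4
d = rank(temp) − rank(yield): -1, -4, 0, -3, -6, 7, 5, 2; Σd² = 140
ρ = 1 − 6Σd² / [n(n²−1)] = 1 − 6×140 / (8×63) = 1 − 840/504 ≈ -0.6667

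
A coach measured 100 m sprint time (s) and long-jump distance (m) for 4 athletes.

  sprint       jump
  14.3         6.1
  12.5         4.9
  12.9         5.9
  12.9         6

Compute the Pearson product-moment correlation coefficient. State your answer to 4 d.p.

n = 4, Σx = 52.6, Σy = 22.9, Σx² = 693.56, Σy² = 132.03, Σxy = 301.99
nΣxy − ΣxΣy = 1207.96 − 1204.54 = 3.42
nΣx² − (Σx)² = 2774.24 − 2766.76 = 7.48; nΣy² − (Σy)² = 528.12 − 524.41 = 3.71
r = 3.42 / √(7.48 × 3.71) = 3.42 / 5.2679 ≈ 0.6492

0.6492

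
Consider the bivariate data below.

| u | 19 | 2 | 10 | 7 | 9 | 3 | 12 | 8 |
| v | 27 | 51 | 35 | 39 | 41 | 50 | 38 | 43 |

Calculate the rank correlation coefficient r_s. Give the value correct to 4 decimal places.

-0.9048

Rank u: 8, 1, 6, 3, 5, 2, 7, 4
Rank v: 1, 8, 2, 4, 5, 7, 3, 6
d = rank(u) − rank(v): 7, -7, 4, -1, 0, -5, 4, -2; Σd² = 160
ρ = 1 − 6Σd² / [n(n²−1)] = 1 − 6×160 / (8×63) = 1 − 960/504 ≈ -0.9048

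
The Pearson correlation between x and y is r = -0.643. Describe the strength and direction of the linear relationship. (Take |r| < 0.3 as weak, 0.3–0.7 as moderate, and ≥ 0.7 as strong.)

moderate negative

r = -0.643 < 0 so the relationship is negative.
|r| = 0.643, which falls in the moderate range.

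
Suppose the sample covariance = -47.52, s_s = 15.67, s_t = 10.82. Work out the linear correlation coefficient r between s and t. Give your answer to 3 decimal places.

r = Cov(s,t) / (s_s · s_t) = -47.52 / (15.67 × 10.82)
  = -47.52 / 169.5494 ≈ -0.280

-0.280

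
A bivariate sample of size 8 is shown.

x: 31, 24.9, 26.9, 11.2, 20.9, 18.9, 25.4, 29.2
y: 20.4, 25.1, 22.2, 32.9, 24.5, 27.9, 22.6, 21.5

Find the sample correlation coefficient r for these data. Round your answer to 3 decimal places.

-0.972

n = 8, Σx = 188.4, Σy = 197.1, Σx² = 4721.88, Σy² = 4973.09, Σxy = 4464.25
nΣxy − ΣxΣy = 35714 − 37133.64 = -1419.64
nΣx² − (Σx)² = 37775.04 − 35494.56 = 2280.48; nΣy² − (Σy)² = 39784.72 − 38848.41 = 936.31
r = -1419.64 / √(2280.48 × 936.31) = -1419.64 / 1461.2448 ≈ -0.972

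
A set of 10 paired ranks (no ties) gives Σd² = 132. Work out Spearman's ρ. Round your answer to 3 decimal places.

ρ = 1 − 6Σd² / [n(n²−1)] = 1 − 6×132 / (10×99)
  = 1 − 792/990 = 1 − 0.8000 ≈ 0.200

0.200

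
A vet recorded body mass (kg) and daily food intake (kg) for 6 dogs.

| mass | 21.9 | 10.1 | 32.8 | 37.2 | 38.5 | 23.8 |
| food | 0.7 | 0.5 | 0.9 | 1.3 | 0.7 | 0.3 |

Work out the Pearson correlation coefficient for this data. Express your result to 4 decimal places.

n = 6, Σx = 164.3, Σy = 4.4, Σx² = 5089.99, Σy² = 3.82, Σxy = 132.35
nΣxy − ΣxΣy = 794.1 − 722.92 = 71.18
nΣx² − (Σx)² = 30539.94 − 26994.49 = 3545.45; nΣy² − (Σy)² = 22.92 − 19.36 = 3.56
r = 71.18 / √(3545.45 × 3.56) = 71.18 / 112.3468 ≈ 0.6336

0.6336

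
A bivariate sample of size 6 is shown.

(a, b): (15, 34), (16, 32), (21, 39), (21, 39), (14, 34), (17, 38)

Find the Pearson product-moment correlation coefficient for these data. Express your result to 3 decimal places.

n = 6, Σa = 104, Σb = 216, Σa² = 1848, Σb² = 7822, Σab = 3782
nΣab − ΣaΣb = 22692 − 22464 = 228
nΣa² − (Σa)² = 11088 − 10816 = 272; nΣb² − (Σb)² = 46932 − 46656 = 276
r = 228 / √(272 × 276) = 228 / 273.9927 ≈ 0.832

0.832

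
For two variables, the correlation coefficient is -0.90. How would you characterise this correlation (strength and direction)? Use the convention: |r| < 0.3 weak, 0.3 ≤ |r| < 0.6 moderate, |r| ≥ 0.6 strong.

r = -0.90 < 0 so the relationship is negative.
|r| = 0.90, which falls in the strong range.

strong negative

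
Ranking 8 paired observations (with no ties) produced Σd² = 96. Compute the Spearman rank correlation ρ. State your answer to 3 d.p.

ρ = 1 − 6Σd² / [n(n²−1)] = 1 − 6×96 / (8×63)
  = 1 − 576/504 = 1 − 1.1429 ≈ -0.143

-0.143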